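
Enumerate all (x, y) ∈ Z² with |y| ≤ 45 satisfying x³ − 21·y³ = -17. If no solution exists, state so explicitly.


The equation is x³ - 21y³ = -17. For fixed y, x³ = 21·y³ − 17, so a solution requires the RHS to be a perfect cube.
Strategy: iterate y from -45 to 45, compute RHS = 21·y³ − 17, and check whether it is a (positive or negative) perfect cube.
Check small values of y:
  y = 0: RHS = -17 is not a perfect cube.
  y = 1: RHS = 4 is not a perfect cube.
  y = -1: RHS = -38 is not a perfect cube.
  y = 2: RHS = 151 is not a perfect cube.
  y = -2: RHS = -185 is not a perfect cube.
  y = 3: RHS = 550 is not a perfect cube.
  y = -3: RHS = -584 is not a perfect cube.
Continuing the search up to |y| = 45 finds no solutions either.
No (x, y) in the scanned range satisfies the equation.

No integer solutions with |y| ≤ 45.


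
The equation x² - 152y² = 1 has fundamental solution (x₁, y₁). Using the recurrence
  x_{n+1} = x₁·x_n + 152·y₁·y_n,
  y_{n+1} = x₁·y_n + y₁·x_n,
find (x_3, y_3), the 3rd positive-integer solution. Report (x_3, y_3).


Step 1: Find the fundamental solution (x₁, y₁) of x² - 152y² = 1.
  Expand √152 as a continued fraction. a₀ = ⌊√152⌋ = 12; iterate m_{k+1} = d_k·a_k − m_k, d_{k+1} = (152 − m_{k+1}²)/d_k, a_{k+1} = ⌊(a₀ + m_{k+1})/d_{k+1}⌋ (starting m₀ = 0, d₀ = 1), with convergents p_k = a_k·p_{k-1} + p_{k-2}, q_k = a_k·q_{k-1} + q_{k-2} (p₋₁ = 1, q₋₁ = 0):
  k = 0: a₀ = 12; p₀/q₀ = 12/1; p₀² − 152·q₀² = 144 − 152 = -8.
  k = 1: m = 12, d = 8, a = ⌊(12 + 12)/8⌋ = 3; p/q = (3·12 + 1)/(3·1 + 0) = 37/3; p² − 152·q² = 1369 − 1368 = 1.
  The first convergent with p² − 152·q² = 1 gives the fundamental solution (x₁, y₁) = (37, 3).
Step 2: Apply the recurrence (x_{n+1}, y_{n+1}) = (x₁x_n + 152y₁y_n, x₁y_n + y₁x_n) repeatedly.
  From (x_1, y_1) = (37, 3): x_2 = 37·37 + 152·3·3 = 2737; y_2 = 37·3 + 3·37 = 222.
  From (x_2, y_2) = (2737, 222): x_3 = 37·2737 + 152·3·222 = 202501; y_3 = 37·222 + 3·2737 = 16425.
Step 3: Verify x_3² - 152·y_3² = 41006655001 - 41006655000 = 1 (should be 1). ✓

(x_1, y_1) = (37, 3); (x_3, y_3) = (202501, 16425).


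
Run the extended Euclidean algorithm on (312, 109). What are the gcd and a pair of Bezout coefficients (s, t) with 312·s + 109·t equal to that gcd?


Euclidean algorithm on (312, 109) — divide until remainder is 0:
  312 = 2 · 109 + 94
  109 = 1 · 94 + 15
  94 = 6 · 15 + 4
  15 = 3 · 4 + 3
  4 = 1 · 3 + 1
  3 = 3 · 1 + 0
gcd(312, 109) = 1.
Track Bezout coefficients alongside the remainders: start with r₀ = 312 = a·1 + b·0 (s = 1, t = 0) and r₁ = 109 = a·0 + b·1 (s = 0, t = 1); each new remainder r_{k+1} = r_{k-1} − q_k·r_k inherits s_{k+1} = s_{k-1} − q_k·s_k, t_{k+1} = t_{k-1} − q_k·t_k, so r_k = a·s_k + b·t_k at every step:
  q = 2: r = 94, s = 1 − 2·0 = 1, t = 0 − 2·1 = -2  (check: 312·1 + 109·(-2) = 94)
  q = 1: r = 15, s = 0 − 1·1 = -1, t = 1 − 1·(-2) = 3  (check: 312·(-1) + 109·3 = 15)
  q = 6: r = 4, s = 1 − 6·(-1) = 7, t = -2 − 6·3 = -20  (check: 312·7 + 109·(-20) = 4)
  q = 3: r = 3, s = -1 − 3·7 = -22, t = 3 − 3·(-20) = 63  (check: 312·(-22) + 109·63 = 3)
  q = 1: r = 1, s = 7 − 1·(-22) = 29, t = -20 − 1·63 = -83  (check: 312·29 + 109·(-83) = 1)
The row with r = 1 (the gcd) gives the Bezout coefficients s = 29, t = -83.
Result: 312 · (29) + 109 · (-83) = 1.

gcd(312, 109) = 1; s = 29, t = -83 (check: 312·29 + 109·(-83) = 1).


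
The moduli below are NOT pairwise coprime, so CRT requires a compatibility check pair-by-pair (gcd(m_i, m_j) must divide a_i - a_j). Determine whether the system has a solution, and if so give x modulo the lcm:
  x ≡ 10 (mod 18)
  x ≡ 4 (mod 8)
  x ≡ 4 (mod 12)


Moduli 18, 8, 12 are not pairwise coprime, so CRT works modulo lcm(m_i) when all pairwise compatibility conditions hold.
Pairwise compatibility: gcd(m_i, m_j) must divide a_i - a_j for every pair.
Merge one congruence at a time:
  Start: x ≡ 10 (mod 18).
  Combine with x ≡ 4 (mod 8): gcd(18, 8) = 2; 4 - 10 = -6, which IS divisible by 2, so compatible.
    Write x = 10 + 18·t and substitute into x ≡ 4 (mod 8): 18·t ≡ 4 − 10 = -6 (mod 8).
    Divide the congruence (and modulus) by g = 2: 9·t ≡ -3 (mod 4).
    Reduce coefficients mod 4: 1·t ≡ 1 (mod 4).
    So t ≡ 1 (mod 4).
    Then x = 10 + 18·1 = 28, valid modulo lcm(18, 8) = 72: x ≡ 28 (mod 72).
  Combine with x ≡ 4 (mod 12): gcd(72, 12) = 12; 4 - 28 = -24, which IS divisible by 12, so compatible.
    Write x = 28 + 72·t and substitute into x ≡ 4 (mod 12): 72·t ≡ 4 − 28 = -24 (mod 12).
    Divide the congruence (and modulus) by g = 12: 6·t ≡ -2 (mod 1).
    Modulo 1 every t works; take t = 0.
    Then x = 28 + 72·0 = 28, valid modulo lcm(72, 12) = 72: x ≡ 28 (mod 72).
Verify: 28 mod 18 = 10, 28 mod 8 = 4, 28 mod 12 = 4.

x ≡ 28 (mod 72).


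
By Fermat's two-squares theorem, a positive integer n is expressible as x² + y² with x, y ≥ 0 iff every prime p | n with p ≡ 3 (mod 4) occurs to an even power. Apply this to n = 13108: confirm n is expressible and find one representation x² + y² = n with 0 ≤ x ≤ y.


Step 1: Factor n = 13108 = 2^2 · 29 · 113.
Step 2: Check the mod-4 condition on each prime factor: 2 = 2 (special); 29 ≡ 1 (mod 4), exponent 1; 113 ≡ 1 (mod 4), exponent 1.
All primes ≡ 3 (mod 4) appear to even exponent (or don't appear), so by the two-squares theorem n IS expressible as a sum of two squares.
Step 3: Build a representation. Group n = k² · m with k = 2 and m = 29 · 113 = 3277 (a product of primes ≡ 1 (mod 4)); a representation of m scales to one of n via (k·x)² + (k·y)² = k²(x² + y²). Each prime p ≡ 1 (mod 4) is itself a sum of two squares; find a² by testing p − a² for a perfect square:
  29: 29 − 1² = 28, 29 − 2² = 25 = 5² ⇒ 29 = 2² + 5².
  113: 113 − 1² = 112, 113 − 2² = 109, 113 − 3² = 104, 113 − 4² = 97, 113 − 5² = 88, 113 − 6² = 77, 113 − 7² = 64 = 8² ⇒ 113 = 7² + 8².
  Combine using the Brahmagupta–Fibonacci identity (a² + b²)(c² + d²) = (ac − bd)² + (ad + bc)² = (ac + bd)² + (ad − bc)²:
  29 · 113 = 3277: from (2² + 5²)(7² + 8²), take (2·7 − 5·8, 2·8 + 5·7) = (14 − 40, 16 + 35) = (-26, 51); dropping signs (only squares matter) gives (26, 51); check 26² + 51² = 676 + 2601 = 3277 ✓.
  Scale by k = 2: (2·26, 2·51) = (52, 102).
Step 4: Order so x ≤ y and verify: 52² + 102² = 2704 + 10404 = 13108 = n. ✓

n = 13108 = 52² + 102² (one valid representation with x ≤ y).


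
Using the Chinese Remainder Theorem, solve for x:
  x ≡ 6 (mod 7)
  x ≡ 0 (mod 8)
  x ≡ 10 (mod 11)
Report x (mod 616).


Moduli 7, 8, 11 are pairwise coprime; by CRT there is a unique solution modulo M = 7 · 8 · 11 = 616.
Solve pairwise, accumulating the modulus:
  Start with x ≡ 6 (mod 7).
  Combine with x ≡ 0 (mod 8): since gcd(7, 8) = 1, we get a unique residue mod 56.
    Write x = 6 + 7·t and substitute into x ≡ 0 (mod 8): 7·t ≡ 0 − 6 = -6 (mod 8).
    Reduce coefficients mod 8: 7·t ≡ 2 (mod 8).
    The inverse of 7 mod 8 is 7 (since 7·7 = 49 = 6·8 + 1), so t ≡ 7·2 = 14 ≡ 6 (mod 8).
    Then x = 6 + 7·6 = 48, valid modulo lcm(7, 8) = 56: x ≡ 48 (mod 56).
  Combine with x ≡ 10 (mod 11): since gcd(56, 11) = 1, we get a unique residue mod 616.
    Write x = 48 + 56·t and substitute into x ≡ 10 (mod 11): 56·t ≡ 10 − 48 = -38 (mod 11).
    Reduce coefficients mod 11: 1·t ≡ 6 (mod 11).
    So t ≡ 6 (mod 11).
    Then x = 48 + 56·6 = 384, valid modulo lcm(56, 11) = 616: x ≡ 384 (mod 616).
Verify: 384 mod 7 = 6 ✓, 384 mod 8 = 0 ✓, 384 mod 11 = 10 ✓.

x ≡ 384 (mod 616).


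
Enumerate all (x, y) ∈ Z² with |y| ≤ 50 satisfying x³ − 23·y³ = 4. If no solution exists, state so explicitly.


The equation is x³ - 23y³ = 4. For fixed y, x³ = 23·y³ + 4, so a solution requires the RHS to be a perfect cube.
Strategy: iterate y from -50 to 50, compute RHS = 23·y³ + 4, and check whether it is a (positive or negative) perfect cube.
Check small values of y:
  y = 0: RHS = 4 is not a perfect cube.
  y = 1: RHS = 27 = (3)³ ⇒ x = 3 works.
  y = -1: RHS = -19 is not a perfect cube.
  y = 2: RHS = 188 is not a perfect cube.
  y = -2: RHS = -180 is not a perfect cube.
  y = 3: RHS = 625 is not a perfect cube.
  y = -3: RHS = -617 is not a perfect cube.
Continuing the search up to |y| = 50 finds no further solutions beyond those listed.
Collected solutions: (3, 1).

Solutions (with |y| ≤ 50): (3, 1).


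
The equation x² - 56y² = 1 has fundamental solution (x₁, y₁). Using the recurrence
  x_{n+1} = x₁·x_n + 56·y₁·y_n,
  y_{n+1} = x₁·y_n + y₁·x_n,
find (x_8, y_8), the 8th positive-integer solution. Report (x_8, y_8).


Step 1: Find the fundamental solution (x₁, y₁) of x² - 56y² = 1.
  Expand √56 as a continued fraction. a₀ = ⌊√56⌋ = 7; iterate m_{k+1} = d_k·a_k − m_k, d_{k+1} = (56 − m_{k+1}²)/d_k, a_{k+1} = ⌊(a₀ + m_{k+1})/d_{k+1}⌋ (starting m₀ = 0, d₀ = 1), with convergents p_k = a_k·p_{k-1} + p_{k-2}, q_k = a_k·q_{k-1} + q_{k-2} (p₋₁ = 1, q₋₁ = 0):
  k = 0: a₀ = 7; p₀/q₀ = 7/1; p₀² − 56·q₀² = 49 − 56 = -7.
  k = 1: m = 7, d = 7, a = ⌊(7 + 7)/7⌋ = 2; p/q = (2·7 + 1)/(2·1 + 0) = 15/2; p² − 56·q² = 225 − 224 = 1.
  The first convergent with p² − 56·q² = 1 gives the fundamental solution (x₁, y₁) = (15, 2).
Step 2: Apply the recurrence (x_{n+1}, y_{n+1}) = (x₁x_n + 56y₁y_n, x₁y_n + y₁x_n) repeatedly.
  From (x_1, y_1) = (15, 2): x_2 = 15·15 + 56·2·2 = 449; y_2 = 15·2 + 2·15 = 60.
  From (x_2, y_2) = (449, 60): x_3 = 15·449 + 56·2·60 = 13455; y_3 = 15·60 + 2·449 = 1798.
  From (x_3, y_3) = (13455, 1798): x_4 = 15·13455 + 56·2·1798 = 403201; y_4 = 15·1798 + 2·13455 = 53880.
  From (x_4, y_4) = (403201, 53880): x_5 = 15·403201 + 56·2·53880 = 12082575; y_5 = 15·53880 + 2·403201 = 1614602.
  From (x_5, y_5) = (12082575, 1614602): x_6 = 15·12082575 + 56·2·1614602 = 362074049; y_6 = 15·1614602 + 2·12082575 = 48384180.
  From (x_6, y_6) = (362074049, 48384180): x_7 = 15·362074049 + 56·2·48384180 = 10850138895; y_7 = 15·48384180 + 2·362074049 = 1449910798.
  From (x_7, y_7) = (10850138895, 1449910798): x_8 = 15·10850138895 + 56·2·1449910798 = 325142092801; y_8 = 15·1449910798 + 2·10850138895 = 43448939760.
Step 3: Verify x_8² - 56·y_8² = 105717380511014096025601 - 105717380511014096025600 = 1 (should be 1). ✓

(x_1, y_1) = (15, 2); (x_8, y_8) = (325142092801, 43448939760).


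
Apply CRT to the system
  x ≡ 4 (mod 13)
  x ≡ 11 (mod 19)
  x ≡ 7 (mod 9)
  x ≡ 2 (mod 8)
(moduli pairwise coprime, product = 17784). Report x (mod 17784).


Product of moduli M = 13 · 19 · 9 · 8 = 17784.
Merge one congruence at a time:
  Start: x ≡ 4 (mod 13).
  Combine with x ≡ 11 (mod 19); new modulus lcm = 247.
    Write x = 4 + 13·t and substitute into x ≡ 11 (mod 19): 13·t ≡ 11 − 4 = 7 (mod 19).
    The inverse of 13 mod 19 is 3 (since 13·3 = 39 = 2·19 + 1), so t ≡ 3·7 = 21 ≡ 2 (mod 19).
    Then x = 4 + 13·2 = 30, valid modulo lcm(13, 19) = 247: x ≡ 30 (mod 247).
  Combine with x ≡ 7 (mod 9); new modulus lcm = 2223.
    Write x = 30 + 247·t and substitute into x ≡ 7 (mod 9): 247·t ≡ 7 − 30 = -23 (mod 9).
    Reduce coefficients mod 9: 4·t ≡ 4 (mod 9).
    The inverse of 4 mod 9 is 7 (since 4·7 = 28 = 3·9 + 1), so t ≡ 7·4 = 28 ≡ 1 (mod 9).
    Then x = 30 + 247·1 = 277, valid modulo lcm(247, 9) = 2223: x ≡ 277 (mod 2223).
  Combine with x ≡ 2 (mod 8); new modulus lcm = 17784.
    Write x = 277 + 2223·t and substitute into x ≡ 2 (mod 8): 2223·t ≡ 2 − 277 = -275 (mod 8).
    Reduce coefficients mod 8: 7·t ≡ 5 (mod 8).
    The inverse of 7 mod 8 is 7 (since 7·7 = 49 = 6·8 + 1), so t ≡ 7·5 = 35 ≡ 3 (mod 8).
    Then x = 277 + 2223·3 = 6946, valid modulo lcm(2223, 8) = 17784: x ≡ 6946 (mod 17784).
Verify against each original: 6946 mod 13 = 4, 6946 mod 19 = 11, 6946 mod 9 = 7, 6946 mod 8 = 2.

x ≡ 6946 (mod 17784).


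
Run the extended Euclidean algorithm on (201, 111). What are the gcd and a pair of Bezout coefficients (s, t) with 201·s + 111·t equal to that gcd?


Euclidean algorithm on (201, 111) — divide until remainder is 0:
  201 = 1 · 111 + 90
  111 = 1 · 90 + 21
  90 = 4 · 21 + 6
  21 = 3 · 6 + 3
  6 = 2 · 3 + 0
gcd(201, 111) = 3.
Track Bezout coefficients alongside the remainders: start with r₀ = 201 = a·1 + b·0 (s = 1, t = 0) and r₁ = 111 = a·0 + b·1 (s = 0, t = 1); each new remainder r_{k+1} = r_{k-1} − q_k·r_k inherits s_{k+1} = s_{k-1} − q_k·s_k, t_{k+1} = t_{k-1} − q_k·t_k, so r_k = a·s_k + b·t_k at every step:
  q = 1: r = 90, s = 1 − 1·0 = 1, t = 0 − 1·1 = -1  (check: 201·1 + 111·(-1) = 90)
  q = 1: r = 21, s = 0 − 1·1 = -1, t = 1 − 1·(-1) = 2  (check: 201·(-1) + 111·2 = 21)
  q = 4: r = 6, s = 1 − 4·(-1) = 5, t = -1 − 4·2 = -9  (check: 201·5 + 111·(-9) = 6)
  q = 3: r = 3, s = -1 − 3·5 = -16, t = 2 − 3·(-9) = 29  (check: 201·(-16) + 111·29 = 3)
The row with r = 3 (the gcd) gives the Bezout coefficients s = -16, t = 29.
Result: 201 · (-16) + 111 · (29) = 3.

gcd(201, 111) = 3; s = -16, t = 29 (check: 201·(-16) + 111·29 = 3).


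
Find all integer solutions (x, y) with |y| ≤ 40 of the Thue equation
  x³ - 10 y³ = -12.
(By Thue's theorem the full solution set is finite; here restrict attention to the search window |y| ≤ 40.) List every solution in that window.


The equation is x³ - 10y³ = -12. For fixed y, x³ = 10·y³ − 12, so a solution requires the RHS to be a perfect cube.
Strategy: iterate y from -40 to 40, compute RHS = 10·y³ − 12, and check whether it is a (positive or negative) perfect cube.
Check small values of y:
  y = 0: RHS = -12 is not a perfect cube.
  y = 1: RHS = -2 is not a perfect cube.
  y = -1: RHS = -22 is not a perfect cube.
  y = 2: RHS = 68 is not a perfect cube.
  y = -2: RHS = -92 is not a perfect cube.
  y = 3: RHS = 258 is not a perfect cube.
  y = -3: RHS = -282 is not a perfect cube.
Continuing the search up to |y| = 40 finds no solutions either.
No (x, y) in the scanned range satisfies the equation.

No integer solutions with |y| ≤ 40.


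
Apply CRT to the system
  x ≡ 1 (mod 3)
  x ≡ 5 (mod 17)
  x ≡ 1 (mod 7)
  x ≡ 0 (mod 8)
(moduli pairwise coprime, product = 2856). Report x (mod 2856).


Product of moduli M = 3 · 17 · 7 · 8 = 2856.
Merge one congruence at a time:
  Start: x ≡ 1 (mod 3).
  Combine with x ≡ 5 (mod 17); new modulus lcm = 51.
    Write x = 1 + 3·t and substitute into x ≡ 5 (mod 17): 3·t ≡ 5 − 1 = 4 (mod 17).
    The inverse of 3 mod 17 is 6 (since 3·6 = 18 = 1·17 + 1), so t ≡ 6·4 = 24 ≡ 7 (mod 17).
    Then x = 1 + 3·7 = 22, valid modulo lcm(3, 17) = 51: x ≡ 22 (mod 51).
  Combine with x ≡ 1 (mod 7); new modulus lcm = 357.
    Write x = 22 + 51·t and substitute into x ≡ 1 (mod 7): 51·t ≡ 1 − 22 = -21 (mod 7).
    Reduce coefficients mod 7: 2·t ≡ 0 (mod 7).
    The inverse of 2 mod 7 is 4 (since 2·4 = 8 = 1·7 + 1), so t ≡ 4·0 = 0 ≡ 0 (mod 7).
    Then x = 22 + 51·0 = 22, valid modulo lcm(51, 7) = 357: x ≡ 22 (mod 357).
  Combine with x ≡ 0 (mod 8); new modulus lcm = 2856.
    Write x = 22 + 357·t and substitute into x ≡ 0 (mod 8): 357·t ≡ 0 − 22 = -22 (mod 8).
    Reduce coefficients mod 8: 5·t ≡ 2 (mod 8).
    The inverse of 5 mod 8 is 5 (since 5·5 = 25 = 3·8 + 1), so t ≡ 5·2 = 10 ≡ 2 (mod 8).
    Then x = 22 + 357·2 = 736, valid modulo lcm(357, 8) = 2856: x ≡ 736 (mod 2856).
Verify against each original: 736 mod 3 = 1, 736 mod 17 = 5, 736 mod 7 = 1, 736 mod 8 = 0.

x ≡ 736 (mod 2856).


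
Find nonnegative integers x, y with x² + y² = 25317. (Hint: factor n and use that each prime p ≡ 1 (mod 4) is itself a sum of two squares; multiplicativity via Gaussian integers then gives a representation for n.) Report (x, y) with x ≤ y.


Step 1: Factor n = 25317 = 3^2 · 29 · 97.
Step 2: Check the mod-4 condition on each prime factor: 3 ≡ 3 (mod 4), exponent 2 (must be even); 29 ≡ 1 (mod 4), exponent 1; 97 ≡ 1 (mod 4), exponent 1.
All primes ≡ 3 (mod 4) appear to even exponent (or don't appear), so by the two-squares theorem n IS expressible as a sum of two squares.
Step 3: Build a representation. Group n = k² · m with k = 3 and m = 29 · 97 = 2813 (a product of primes ≡ 1 (mod 4)); a representation of m scales to one of n via (k·x)² + (k·y)² = k²(x² + y²). Each prime p ≡ 1 (mod 4) is itself a sum of two squares; find a² by testing p − a² for a perfect square:
  29: 29 − 1² = 28, 29 − 2² = 25 = 5² ⇒ 29 = 2² + 5².
  97: 97 − 1² = 96, 97 − 2² = 93, 97 − 3² = 88, 97 − 4² = 81 = 9² ⇒ 97 = 4² + 9².
  Combine using the Brahmagupta–Fibonacci identity (a² + b²)(c² + d²) = (ac − bd)² + (ad + bc)² = (ac + bd)² + (ad − bc)²:
  29 · 97 = 2813: from (2² + 5²)(4² + 9²), take (2·4 − 5·9, 2·9 + 5·4) = (8 − 45, 18 + 20) = (-37, 38); dropping signs (only squares matter) gives (37, 38); check 37² + 38² = 1369 + 1444 = 2813 ✓.
  Scale by k = 3: (3·37, 3·38) = (111, 114).
Step 4: Order so x ≤ y and verify: 111² + 114² = 12321 + 12996 = 25317 = n. ✓

n = 25317 = 111² + 114² (one valid representation with x ≤ y).


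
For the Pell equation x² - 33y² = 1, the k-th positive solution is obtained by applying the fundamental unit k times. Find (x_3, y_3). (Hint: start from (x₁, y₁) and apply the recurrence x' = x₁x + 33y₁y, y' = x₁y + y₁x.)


Step 1: Find the fundamental solution (x₁, y₁) of x² - 33y² = 1.
  Expand √33 as a continued fraction. a₀ = ⌊√33⌋ = 5; iterate m_{k+1} = d_k·a_k − m_k, d_{k+1} = (33 − m_{k+1}²)/d_k, a_{k+1} = ⌊(a₀ + m_{k+1})/d_{k+1}⌋ (starting m₀ = 0, d₀ = 1), with convergents p_k = a_k·p_{k-1} + p_{k-2}, q_k = a_k·q_{k-1} + q_{k-2} (p₋₁ = 1, q₋₁ = 0):
  k = 0: a₀ = 5; p₀/q₀ = 5/1; p₀² − 33·q₀² = 25 − 33 = -8.
  k = 1: m = 5, d = 8, a = ⌊(5 + 5)/8⌋ = 1; p/q = (1·5 + 1)/(1·1 + 0) = 6/1; p² − 33·q² = 36 − 33 = 3.
  k = 2: m = 3, d = 3, a = ⌊(5 + 3)/3⌋ = 2; p/q = (2·6 + 5)/(2·1 + 1) = 17/3; p² − 33·q² = 289 − 297 = -8.
  k = 3: m = 3, d = 8, a = ⌊(5 + 3)/8⌋ = 1; p/q = (1·17 + 6)/(1·3 + 1) = 23/4; p² − 33·q² = 529 − 528 = 1.
  The first convergent with p² − 33·q² = 1 gives the fundamental solution (x₁, y₁) = (23, 4).
Step 2: Apply the recurrence (x_{n+1}, y_{n+1}) = (x₁x_n + 33y₁y_n, x₁y_n + y₁x_n) repeatedly.
  From (x_1, y_1) = (23, 4): x_2 = 23·23 + 33·4·4 = 1057; y_2 = 23·4 + 4·23 = 184.
  From (x_2, y_2) = (1057, 184): x_3 = 23·1057 + 33·4·184 = 48599; y_3 = 23·184 + 4·1057 = 8460.
Step 3: Verify x_3² - 33·y_3² = 2361862801 - 2361862800 = 1 (should be 1). ✓

(x_1, y_1) = (23, 4); (x_3, y_3) = (48599, 8460).


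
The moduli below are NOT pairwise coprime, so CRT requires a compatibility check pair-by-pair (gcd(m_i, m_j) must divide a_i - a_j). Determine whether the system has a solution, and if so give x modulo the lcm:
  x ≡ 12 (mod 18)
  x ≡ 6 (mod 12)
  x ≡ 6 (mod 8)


Moduli 18, 12, 8 are not pairwise coprime, so CRT works modulo lcm(m_i) when all pairwise compatibility conditions hold.
Pairwise compatibility: gcd(m_i, m_j) must divide a_i - a_j for every pair.
Merge one congruence at a time:
  Start: x ≡ 12 (mod 18).
  Combine with x ≡ 6 (mod 12): gcd(18, 12) = 6; 6 - 12 = -6, which IS divisible by 6, so compatible.
    Write x = 12 + 18·t and substitute into x ≡ 6 (mod 12): 18·t ≡ 6 − 12 = -6 (mod 12).
    Divide the congruence (and modulus) by g = 6: 3·t ≡ -1 (mod 2).
    Reduce coefficients mod 2: 1·t ≡ 1 (mod 2).
    So t ≡ 1 (mod 2).
    Then x = 12 + 18·1 = 30, valid modulo lcm(18, 12) = 36: x ≡ 30 (mod 36).
  Combine with x ≡ 6 (mod 8): gcd(36, 8) = 4; 6 - 30 = -24, which IS divisible by 4, so compatible.
    Write x = 30 + 36·t and substitute into x ≡ 6 (mod 8): 36·t ≡ 6 − 30 = -24 (mod 8).
    Divide the congruence (and modulus) by g = 4: 9·t ≡ -6 (mod 2).
    Reduce coefficients mod 2: 1·t ≡ 0 (mod 2).
    So t ≡ 0 (mod 2).
    Then x = 30 + 36·0 = 30, valid modulo lcm(36, 8) = 72: x ≡ 30 (mod 72).
Verify: 30 mod 18 = 12, 30 mod 12 = 6, 30 mod 8 = 6.

x ≡ 30 (mod 72).


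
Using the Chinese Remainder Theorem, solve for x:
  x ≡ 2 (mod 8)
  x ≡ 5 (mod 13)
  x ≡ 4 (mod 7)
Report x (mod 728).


Moduli 8, 13, 7 are pairwise coprime; by CRT there is a unique solution modulo M = 8 · 13 · 7 = 728.
Solve pairwise, accumulating the modulus:
  Start with x ≡ 2 (mod 8).
  Combine with x ≡ 5 (mod 13): since gcd(8, 13) = 1, we get a unique residue mod 104.
    Write x = 2 + 8·t and substitute into x ≡ 5 (mod 13): 8·t ≡ 5 − 2 = 3 (mod 13).
    The inverse of 8 mod 13 is 5 (since 8·5 = 40 = 3·13 + 1), so t ≡ 5·3 = 15 ≡ 2 (mod 13).
    Then x = 2 + 8·2 = 18, valid modulo lcm(8, 13) = 104: x ≡ 18 (mod 104).
  Combine with x ≡ 4 (mod 7): since gcd(104, 7) = 1, we get a unique residue mod 728.
    Write x = 18 + 104·t and substitute into x ≡ 4 (mod 7): 104·t ≡ 4 − 18 = -14 (mod 7).
    Reduce coefficients mod 7: 6·t ≡ 0 (mod 7).
    The inverse of 6 mod 7 is 6 (since 6·6 = 36 = 5·7 + 1), so t ≡ 6·0 = 0 ≡ 0 (mod 7).
    Then x = 18 + 104·0 = 18, valid modulo lcm(104, 7) = 728: x ≡ 18 (mod 728).
Verify: 18 mod 8 = 2 ✓, 18 mod 13 = 5 ✓, 18 mod 7 = 4 ✓.

x ≡ 18 (mod 728).


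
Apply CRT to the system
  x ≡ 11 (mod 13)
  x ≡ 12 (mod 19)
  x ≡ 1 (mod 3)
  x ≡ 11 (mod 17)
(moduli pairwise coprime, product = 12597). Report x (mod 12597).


Product of moduli M = 13 · 19 · 3 · 17 = 12597.
Merge one congruence at a time:
  Start: x ≡ 11 (mod 13).
  Combine with x ≡ 12 (mod 19); new modulus lcm = 247.
    Write x = 11 + 13·t and substitute into x ≡ 12 (mod 19): 13·t ≡ 12 − 11 = 1 (mod 19).
    The inverse of 13 mod 19 is 3 (since 13·3 = 39 = 2·19 + 1), so t ≡ 3·1 = 3 ≡ 3 (mod 19).
    Then x = 11 + 13·3 = 50, valid modulo lcm(13, 19) = 247: x ≡ 50 (mod 247).
  Combine with x ≡ 1 (mod 3); new modulus lcm = 741.
    Write x = 50 + 247·t and substitute into x ≡ 1 (mod 3): 247·t ≡ 1 − 50 = -49 (mod 3).
    Reduce coefficients mod 3: 1·t ≡ 2 (mod 3).
    So t ≡ 2 (mod 3).
    Then x = 50 + 247·2 = 544, valid modulo lcm(247, 3) = 741: x ≡ 544 (mod 741).
  Combine with x ≡ 11 (mod 17); new modulus lcm = 12597.
    Write x = 544 + 741·t and substitute into x ≡ 11 (mod 17): 741·t ≡ 11 − 544 = -533 (mod 17).
    Reduce coefficients mod 17: 10·t ≡ 11 (mod 17).
    The inverse of 10 mod 17 is 12 (since 10·12 = 120 = 7·17 + 1), so t ≡ 12·11 = 132 ≡ 13 (mod 17).
    Then x = 544 + 741·13 = 10177, valid modulo lcm(741, 17) = 12597: x ≡ 10177 (mod 12597).
Verify against each original: 10177 mod 13 = 11, 10177 mod 19 = 12, 10177 mod 3 = 1, 10177 mod 17 = 11.

x ≡ 10177 (mod 12597).


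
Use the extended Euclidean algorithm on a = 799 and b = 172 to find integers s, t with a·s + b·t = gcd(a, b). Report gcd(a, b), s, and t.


Euclidean algorithm on (799, 172) — divide until remainder is 0:
  799 = 4 · 172 + 111
  172 = 1 · 111 + 61
  111 = 1 · 61 + 50
  61 = 1 · 50 + 11
  50 = 4 · 11 + 6
  11 = 1 · 6 + 5
  6 = 1 · 5 + 1
  5 = 5 · 1 + 0
gcd(799, 172) = 1.
Track Bezout coefficients alongside the remainders: start with r₀ = 799 = a·1 + b·0 (s = 1, t = 0) and r₁ = 172 = a·0 + b·1 (s = 0, t = 1); each new remainder r_{k+1} = r_{k-1} − q_k·r_k inherits s_{k+1} = s_{k-1} − q_k·s_k, t_{k+1} = t_{k-1} − q_k·t_k, so r_k = a·s_k + b·t_k at every step:
  q = 4: r = 111, s = 1 − 4·0 = 1, t = 0 − 4·1 = -4  (check: 799·1 + 172·(-4) = 111)
  q = 1: r = 61, s = 0 − 1·1 = -1, t = 1 − 1·(-4) = 5  (check: 799·(-1) + 172·5 = 61)
  q = 1: r = 50, s = 1 − 1·(-1) = 2, t = -4 − 1·5 = -9  (check: 799·2 + 172·(-9) = 50)
  q = 1: r = 11, s = -1 − 1·2 = -3, t = 5 − 1·(-9) = 14  (check: 799·(-3) + 172·14 = 11)
  q = 4: r = 6, s = 2 − 4·(-3) = 14, t = -9 − 4·14 = -65  (check: 799·14 + 172·(-65) = 6)
  q = 1: r = 5, s = -3 − 1·14 = -17, t = 14 − 1·(-65) = 79  (check: 799·(-17) + 172·79 = 5)
  q = 1: r = 1, s = 14 − 1·(-17) = 31, t = -65 − 1·79 = -144  (check: 799·31 + 172·(-144) = 1)
The row with r = 1 (the gcd) gives the Bezout coefficients s = 31, t = -144.
Result: 799 · (31) + 172 · (-144) = 1.

gcd(799, 172) = 1; s = 31, t = -144 (check: 799·31 + 172·(-144) = 1).


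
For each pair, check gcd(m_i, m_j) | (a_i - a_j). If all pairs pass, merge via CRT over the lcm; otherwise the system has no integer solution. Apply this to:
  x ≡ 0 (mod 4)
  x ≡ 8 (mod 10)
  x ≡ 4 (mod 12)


Moduli 4, 10, 12 are not pairwise coprime, so CRT works modulo lcm(m_i) when all pairwise compatibility conditions hold.
Pairwise compatibility: gcd(m_i, m_j) must divide a_i - a_j for every pair.
Merge one congruence at a time:
  Start: x ≡ 0 (mod 4).
  Combine with x ≡ 8 (mod 10): gcd(4, 10) = 2; 8 - 0 = 8, which IS divisible by 2, so compatible.
    Write x = 0 + 4·t and substitute into x ≡ 8 (mod 10): 4·t ≡ 8 − 0 = 8 (mod 10).
    Divide the congruence (and modulus) by g = 2: 2·t ≡ 4 (mod 5).
    The inverse of 2 mod 5 is 3 (since 2·3 = 6 = 1·5 + 1), so t ≡ 3·4 = 12 ≡ 2 (mod 5).
    Then x = 0 + 4·2 = 8, valid modulo lcm(4, 10) = 20: x ≡ 8 (mod 20).
  Combine with x ≡ 4 (mod 12): gcd(20, 12) = 4; 4 - 8 = -4, which IS divisible by 4, so compatible.
    Write x = 8 + 20·t and substitute into x ≡ 4 (mod 12): 20·t ≡ 4 − 8 = -4 (mod 12).
    Divide the congruence (and modulus) by g = 4: 5·t ≡ -1 (mod 3).
    Reduce coefficients mod 3: 2·t ≡ 2 (mod 3).
    The inverse of 2 mod 3 is 2 (since 2·2 = 4 = 1·3 + 1), so t ≡ 2·2 = 4 ≡ 1 (mod 3).
    Then x = 8 + 20·1 = 28, valid modulo lcm(20, 12) = 60: x ≡ 28 (mod 60).
Verify: 28 mod 4 = 0, 28 mod 10 = 8, 28 mod 12 = 4.

x ≡ 28 (mod 60).


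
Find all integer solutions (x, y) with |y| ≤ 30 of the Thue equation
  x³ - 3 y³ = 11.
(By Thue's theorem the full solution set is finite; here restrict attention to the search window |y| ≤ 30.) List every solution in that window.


The equation is x³ - 3y³ = 11. For fixed y, x³ = 3·y³ + 11, so a solution requires the RHS to be a perfect cube.
Strategy: iterate y from -30 to 30, compute RHS = 3·y³ + 11, and check whether it is a (positive or negative) perfect cube.
Check small values of y:
  y = 0: RHS = 11 is not a perfect cube.
  y = 1: RHS = 14 is not a perfect cube.
  y = -1: RHS = 8 = (2)³ ⇒ x = 2 works.
  y = 2: RHS = 35 is not a perfect cube.
  y = -2: RHS = -13 is not a perfect cube.
  y = 3: RHS = 92 is not a perfect cube.
  y = -3: RHS = -70 is not a perfect cube.
Continuing the search up to |y| = 30 finds no further solutions beyond those listed.
Collected solutions: (2, -1).

Solutions (with |y| ≤ 30): (2, -1).


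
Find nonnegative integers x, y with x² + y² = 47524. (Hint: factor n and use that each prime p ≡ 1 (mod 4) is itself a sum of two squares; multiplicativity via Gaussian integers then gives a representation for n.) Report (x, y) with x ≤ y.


Step 1: Factor n = 47524 = 2^2 · 109^2.
Step 2: Check the mod-4 condition on each prime factor: 2 = 2 (special); 109 ≡ 1 (mod 4), exponent 2.
All primes ≡ 3 (mod 4) appear to even exponent (or don't appear), so by the two-squares theorem n IS expressible as a sum of two squares.
Step 3: Build a representation. Group n = k² · m with k = 2 and m = 109 · 109 = 11881 (a product of primes ≡ 1 (mod 4)); a representation of m scales to one of n via (k·x)² + (k·y)² = k²(x² + y²). Each prime p ≡ 1 (mod 4) is itself a sum of two squares; find a² by testing p − a² for a perfect square:
  109: 109 − 1² = 108, 109 − 2² = 105, 109 − 3² = 100 = 10² ⇒ 109 = 3² + 10².
  Combine using the Brahmagupta–Fibonacci identity (a² + b²)(c² + d²) = (ac − bd)² + (ad + bc)² = (ac + bd)² + (ad − bc)²:
  109 · 109 = 11881: from (3² + 10²)(3² + 10²), take (3·3 − 10·10, 3·10 + 10·3) = (9 − 100, 30 + 30) = (-91, 60); dropping signs (only squares matter) gives (91, 60); check 91² + 60² = 8281 + 3600 = 11881 ✓.
  Scale by k = 2: (2·91, 2·60) = (182, 120).
Step 4: Order so x ≤ y and verify: 120² + 182² = 14400 + 33124 = 47524 = n. ✓

n = 47524 = 120² + 182² (one valid representation with x ≤ y).


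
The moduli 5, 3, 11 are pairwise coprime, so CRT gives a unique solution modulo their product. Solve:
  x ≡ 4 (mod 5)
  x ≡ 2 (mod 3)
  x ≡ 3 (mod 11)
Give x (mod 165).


Moduli 5, 3, 11 are pairwise coprime; by CRT there is a unique solution modulo M = 5 · 3 · 11 = 165.
Solve pairwise, accumulating the modulus:
  Start with x ≡ 4 (mod 5).
  Combine with x ≡ 2 (mod 3): since gcd(5, 3) = 1, we get a unique residue mod 15.
    Write x = 4 + 5·t and substitute into x ≡ 2 (mod 3): 5·t ≡ 2 − 4 = -2 (mod 3).
    Reduce coefficients mod 3: 2·t ≡ 1 (mod 3).
    The inverse of 2 mod 3 is 2 (since 2·2 = 4 = 1·3 + 1), so t ≡ 2·1 = 2 ≡ 2 (mod 3).
    Then x = 4 + 5·2 = 14, valid modulo lcm(5, 3) = 15: x ≡ 14 (mod 15).
  Combine with x ≡ 3 (mod 11): since gcd(15, 11) = 1, we get a unique residue mod 165.
    Write x = 14 + 15·t and substitute into x ≡ 3 (mod 11): 15·t ≡ 3 − 14 = -11 (mod 11).
    Reduce coefficients mod 11: 4·t ≡ 0 (mod 11).
    The inverse of 4 mod 11 is 3 (since 4·3 = 12 = 1·11 + 1), so t ≡ 3·0 = 0 ≡ 0 (mod 11).
    Then x = 14 + 15·0 = 14, valid modulo lcm(15, 11) = 165: x ≡ 14 (mod 165).
Verify: 14 mod 5 = 4 ✓, 14 mod 3 = 2 ✓, 14 mod 11 = 3 ✓.

x ≡ 14 (mod 165).


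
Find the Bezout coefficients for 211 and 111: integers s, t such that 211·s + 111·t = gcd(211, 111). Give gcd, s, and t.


Euclidean algorithm on (211, 111) — divide until remainder is 0:
  211 = 1 · 111 + 100
  111 = 1 · 100 + 11
  100 = 9 · 11 + 1
  11 = 11 · 1 + 0
gcd(211, 111) = 1.
Track Bezout coefficients alongside the remainders: start with r₀ = 211 = a·1 + b·0 (s = 1, t = 0) and r₁ = 111 = a·0 + b·1 (s = 0, t = 1); each new remainder r_{k+1} = r_{k-1} − q_k·r_k inherits s_{k+1} = s_{k-1} − q_k·s_k, t_{k+1} = t_{k-1} − q_k·t_k, so r_k = a·s_k + b·t_k at every step:
  q = 1: r = 100, s = 1 − 1·0 = 1, t = 0 − 1·1 = -1  (check: 211·1 + 111·(-1) = 100)
  q = 1: r = 11, s = 0 − 1·1 = -1, t = 1 − 1·(-1) = 2  (check: 211·(-1) + 111·2 = 11)
  q = 9: r = 1, s = 1 − 9·(-1) = 10, t = -1 − 9·2 = -19  (check: 211·10 + 111·(-19) = 1)
The row with r = 1 (the gcd) gives the Bezout coefficients s = 10, t = -19.
Result: 211 · (10) + 111 · (-19) = 1.

gcd(211, 111) = 1; s = 10, t = -19 (check: 211·10 + 111·(-19) = 1).


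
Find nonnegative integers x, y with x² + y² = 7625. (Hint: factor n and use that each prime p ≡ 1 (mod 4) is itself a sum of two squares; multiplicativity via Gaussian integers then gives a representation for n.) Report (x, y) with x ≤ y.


Step 1: Factor n = 7625 = 5^3 · 61.
Step 2: Check the mod-4 condition on each prime factor: 5 ≡ 1 (mod 4), exponent 3; 61 ≡ 1 (mod 4), exponent 1.
All primes ≡ 3 (mod 4) appear to even exponent (or don't appear), so by the two-squares theorem n IS expressible as a sum of two squares.
Step 3: Build a representation. Group n = k² · m with k = 5 and m = 5 · 61 = 305 (a product of primes ≡ 1 (mod 4)); a representation of m scales to one of n via (k·x)² + (k·y)² = k²(x² + y²). Each prime p ≡ 1 (mod 4) is itself a sum of two squares; find a² by testing p − a² for a perfect square:
  5: 5 − 1² = 4 = 2² ⇒ 5 = 1² + 2².
  61: 61 − 1² = 60, 61 − 2² = 57, 61 − 3² = 52, 61 − 4² = 45, 61 − 5² = 36 = 6² ⇒ 61 = 5² + 6².
  Combine using the Brahmagupta–Fibonacci identity (a² + b²)(c² + d²) = (ac − bd)² + (ad + bc)² = (ac + bd)² + (ad − bc)²:
  5 · 61 = 305: from (1² + 2²)(5² + 6²), take (1·5 − 2·6, 1·6 + 2·5) = (5 − 12, 6 + 10) = (-7, 16); dropping signs (only squares matter) gives (7, 16); check 7² + 16² = 49 + 256 = 305 ✓.
  Scale by k = 5: (5·7, 5·16) = (35, 80).
Step 4: Order so x ≤ y and verify: 35² + 80² = 1225 + 6400 = 7625 = n. ✓

n = 7625 = 35² + 80² (one valid representation with x ≤ y).


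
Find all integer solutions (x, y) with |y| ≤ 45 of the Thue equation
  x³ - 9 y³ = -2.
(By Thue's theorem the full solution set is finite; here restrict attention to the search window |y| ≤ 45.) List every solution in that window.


The equation is x³ - 9y³ = -2. For fixed y, x³ = 9·y³ − 2, so a solution requires the RHS to be a perfect cube.
Strategy: iterate y from -45 to 45, compute RHS = 9·y³ − 2, and check whether it is a (positive or negative) perfect cube.
Check small values of y:
  y = 0: RHS = -2 is not a perfect cube.
  y = 1: RHS = 7 is not a perfect cube.
  y = -1: RHS = -11 is not a perfect cube.
  y = 2: RHS = 70 is not a perfect cube.
  y = -2: RHS = -74 is not a perfect cube.
  y = 3: RHS = 241 is not a perfect cube.
  y = -3: RHS = -245 is not a perfect cube.
Continuing the search up to |y| = 45 finds no solutions either.
No (x, y) in the scanned range satisfies the equation.

No integer solutions with |y| ≤ 45.


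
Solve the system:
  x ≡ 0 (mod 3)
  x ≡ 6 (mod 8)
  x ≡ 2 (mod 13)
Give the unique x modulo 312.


Moduli 3, 8, 13 are pairwise coprime; by CRT there is a unique solution modulo M = 3 · 8 · 13 = 312.
Solve pairwise, accumulating the modulus:
  Start with x ≡ 0 (mod 3).
  Combine with x ≡ 6 (mod 8): since gcd(3, 8) = 1, we get a unique residue mod 24.
    Write x = 0 + 3·t and substitute into x ≡ 6 (mod 8): 3·t ≡ 6 − 0 = 6 (mod 8).
    The inverse of 3 mod 8 is 3 (since 3·3 = 9 = 1·8 + 1), so t ≡ 3·6 = 18 ≡ 2 (mod 8).
    Then x = 0 + 3·2 = 6, valid modulo lcm(3, 8) = 24: x ≡ 6 (mod 24).
  Combine with x ≡ 2 (mod 13): since gcd(24, 13) = 1, we get a unique residue mod 312.
    Write x = 6 + 24·t and substitute into x ≡ 2 (mod 13): 24·t ≡ 2 − 6 = -4 (mod 13).
    Reduce coefficients mod 13: 11·t ≡ 9 (mod 13).
    The inverse of 11 mod 13 is 6 (since 11·6 = 66 = 5·13 + 1), so t ≡ 6·9 = 54 ≡ 2 (mod 13).
    Then x = 6 + 24·2 = 54, valid modulo lcm(24, 13) = 312: x ≡ 54 (mod 312).
Verify: 54 mod 3 = 0 ✓, 54 mod 8 = 6 ✓, 54 mod 13 = 2 ✓.

x ≡ 54 (mod 312).


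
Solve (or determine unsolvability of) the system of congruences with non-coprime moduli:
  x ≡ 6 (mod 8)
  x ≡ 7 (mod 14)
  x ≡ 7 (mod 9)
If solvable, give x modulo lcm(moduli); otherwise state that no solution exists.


Moduli 8, 14, 9 are not pairwise coprime, so CRT works modulo lcm(m_i) when all pairwise compatibility conditions hold.
Pairwise compatibility: gcd(m_i, m_j) must divide a_i - a_j for every pair.
Merge one congruence at a time:
  Start: x ≡ 6 (mod 8).
  Combine with x ≡ 7 (mod 14): gcd(8, 14) = 2, and 7 - 6 = 1 is NOT divisible by 2.
    ⇒ system is inconsistent (no integer solution).

No solution (the system is inconsistent).


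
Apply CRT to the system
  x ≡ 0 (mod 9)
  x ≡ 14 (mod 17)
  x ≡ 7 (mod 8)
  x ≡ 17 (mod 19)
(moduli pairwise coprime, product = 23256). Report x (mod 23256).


Product of moduli M = 9 · 17 · 8 · 19 = 23256.
Merge one congruence at a time:
  Start: x ≡ 0 (mod 9).
  Combine with x ≡ 14 (mod 17); new modulus lcm = 153.
    Write x = 0 + 9·t and substitute into x ≡ 14 (mod 17): 9·t ≡ 14 − 0 = 14 (mod 17).
    The inverse of 9 mod 17 is 2 (since 9·2 = 18 = 1·17 + 1), so t ≡ 2·14 = 28 ≡ 11 (mod 17).
    Then x = 0 + 9·11 = 99, valid modulo lcm(9, 17) = 153: x ≡ 99 (mod 153).
  Combine with x ≡ 7 (mod 8); new modulus lcm = 1224.
    Write x = 99 + 153·t and substitute into x ≡ 7 (mod 8): 153·t ≡ 7 − 99 = -92 (mod 8).
    Reduce coefficients mod 8: 1·t ≡ 4 (mod 8).
    So t ≡ 4 (mod 8).
    Then x = 99 + 153·4 = 711, valid modulo lcm(153, 8) = 1224: x ≡ 711 (mod 1224).
  Combine with x ≡ 17 (mod 19); new modulus lcm = 23256.
    Write x = 711 + 1224·t and substitute into x ≡ 17 (mod 19): 1224·t ≡ 17 − 711 = -694 (mod 19).
    Reduce coefficients mod 19: 8·t ≡ 9 (mod 19).
    The inverse of 8 mod 19 is 12 (since 8·12 = 96 = 5·19 + 1), so t ≡ 12·9 = 108 ≡ 13 (mod 19).
    Then x = 711 + 1224·13 = 16623, valid modulo lcm(1224, 19) = 23256: x ≡ 16623 (mod 23256).
Verify against each original: 16623 mod 9 = 0, 16623 mod 17 = 14, 16623 mod 8 = 7, 16623 mod 19 = 17.

x ≡ 16623 (mod 23256).


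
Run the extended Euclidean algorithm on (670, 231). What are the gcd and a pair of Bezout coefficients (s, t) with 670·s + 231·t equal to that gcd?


Euclidean algorithm on (670, 231) — divide until remainder is 0:
  670 = 2 · 231 + 208
  231 = 1 · 208 + 23
  208 = 9 · 23 + 1
  23 = 23 · 1 + 0
gcd(670, 231) = 1.
Track Bezout coefficients alongside the remainders: start with r₀ = 670 = a·1 + b·0 (s = 1, t = 0) and r₁ = 231 = a·0 + b·1 (s = 0, t = 1); each new remainder r_{k+1} = r_{k-1} − q_k·r_k inherits s_{k+1} = s_{k-1} − q_k·s_k, t_{k+1} = t_{k-1} − q_k·t_k, so r_k = a·s_k + b·t_k at every step:
  q = 2: r = 208, s = 1 − 2·0 = 1, t = 0 − 2·1 = -2  (check: 670·1 + 231·(-2) = 208)
  q = 1: r = 23, s = 0 − 1·1 = -1, t = 1 − 1·(-2) = 3  (check: 670·(-1) + 231·3 = 23)
  q = 9: r = 1, s = 1 − 9·(-1) = 10, t = -2 − 9·3 = -29  (check: 670·10 + 231·(-29) = 1)
The row with r = 1 (the gcd) gives the Bezout coefficients s = 10, t = -29.
Result: 670 · (10) + 231 · (-29) = 1.

gcd(670, 231) = 1; s = 10, t = -29 (check: 670·10 + 231·(-29) = 1).


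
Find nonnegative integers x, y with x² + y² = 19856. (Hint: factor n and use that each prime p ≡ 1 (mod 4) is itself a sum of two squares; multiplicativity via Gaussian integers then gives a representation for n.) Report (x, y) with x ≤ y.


Step 1: Factor n = 19856 = 2^4 · 17 · 73.
Step 2: Check the mod-4 condition on each prime factor: 2 = 2 (special); 17 ≡ 1 (mod 4), exponent 1; 73 ≡ 1 (mod 4), exponent 1.
All primes ≡ 3 (mod 4) appear to even exponent (or don't appear), so by the two-squares theorem n IS expressible as a sum of two squares.
Step 3: Build a representation. Group n = k² · m with k = 4 and m = 17 · 73 = 1241 (a product of primes ≡ 1 (mod 4)); a representation of m scales to one of n via (k·x)² + (k·y)² = k²(x² + y²). Each prime p ≡ 1 (mod 4) is itself a sum of two squares; find a² by testing p − a² for a perfect square:
  17: 17 − 1² = 16 = 4² ⇒ 17 = 1² + 4².
  73: 73 − 1² = 72, 73 − 2² = 69, 73 − 3² = 64 = 8² ⇒ 73 = 3² + 8².
  Combine using the Brahmagupta–Fibonacci identity (a² + b²)(c² + d²) = (ac − bd)² + (ad + bc)² = (ac + bd)² + (ad − bc)²:
  17 · 73 = 1241: from (1² + 4²)(3² + 8²), take (1·3 − 4·8, 1·8 + 4·3) = (3 − 32, 8 + 12) = (-29, 20); dropping signs (only squares matter) gives (29, 20); check 29² + 20² = 841 + 400 = 1241 ✓.
  Scale by k = 4: (4·29, 4·20) = (116, 80).
Step 4: Order so x ≤ y and verify: 80² + 116² = 6400 + 13456 = 19856 = n. ✓

n = 19856 = 80² + 116² (one valid representation with x ≤ y).


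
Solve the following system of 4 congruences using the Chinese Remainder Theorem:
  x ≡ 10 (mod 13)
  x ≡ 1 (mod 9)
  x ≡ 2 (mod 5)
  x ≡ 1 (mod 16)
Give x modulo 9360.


Product of moduli M = 13 · 9 · 5 · 16 = 9360.
Merge one congruence at a time:
  Start: x ≡ 10 (mod 13).
  Combine with x ≡ 1 (mod 9); new modulus lcm = 117.
    Write x = 10 + 13·t and substitute into x ≡ 1 (mod 9): 13·t ≡ 1 − 10 = -9 (mod 9).
    Reduce coefficients mod 9: 4·t ≡ 0 (mod 9).
    The inverse of 4 mod 9 is 7 (since 4·7 = 28 = 3·9 + 1), so t ≡ 7·0 = 0 ≡ 0 (mod 9).
    Then x = 10 + 13·0 = 10, valid modulo lcm(13, 9) = 117: x ≡ 10 (mod 117).
  Combine with x ≡ 2 (mod 5); new modulus lcm = 585.
    Write x = 10 + 117·t and substitute into x ≡ 2 (mod 5): 117·t ≡ 2 − 10 = -8 (mod 5).
    Reduce coefficients mod 5: 2·t ≡ 2 (mod 5).
    The inverse of 2 mod 5 is 3 (since 2·3 = 6 = 1·5 + 1), so t ≡ 3·2 = 6 ≡ 1 (mod 5).
    Then x = 10 + 117·1 = 127, valid modulo lcm(117, 5) = 585: x ≡ 127 (mod 585).
  Combine with x ≡ 1 (mod 16); new modulus lcm = 9360.
    Write x = 127 + 585·t and substitute into x ≡ 1 (mod 16): 585·t ≡ 1 − 127 = -126 (mod 16).
    Reduce coefficients mod 16: 9·t ≡ 2 (mod 16).
    The inverse of 9 mod 16 is 9 (since 9·9 = 81 = 5·16 + 1), so t ≡ 9·2 = 18 ≡ 2 (mod 16).
    Then x = 127 + 585·2 = 1297, valid modulo lcm(585, 16) = 9360: x ≡ 1297 (mod 9360).
Verify against each original: 1297 mod 13 = 10, 1297 mod 9 = 1, 1297 mod 5 = 2, 1297 mod 16 = 1.

x ≡ 1297 (mod 9360).
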